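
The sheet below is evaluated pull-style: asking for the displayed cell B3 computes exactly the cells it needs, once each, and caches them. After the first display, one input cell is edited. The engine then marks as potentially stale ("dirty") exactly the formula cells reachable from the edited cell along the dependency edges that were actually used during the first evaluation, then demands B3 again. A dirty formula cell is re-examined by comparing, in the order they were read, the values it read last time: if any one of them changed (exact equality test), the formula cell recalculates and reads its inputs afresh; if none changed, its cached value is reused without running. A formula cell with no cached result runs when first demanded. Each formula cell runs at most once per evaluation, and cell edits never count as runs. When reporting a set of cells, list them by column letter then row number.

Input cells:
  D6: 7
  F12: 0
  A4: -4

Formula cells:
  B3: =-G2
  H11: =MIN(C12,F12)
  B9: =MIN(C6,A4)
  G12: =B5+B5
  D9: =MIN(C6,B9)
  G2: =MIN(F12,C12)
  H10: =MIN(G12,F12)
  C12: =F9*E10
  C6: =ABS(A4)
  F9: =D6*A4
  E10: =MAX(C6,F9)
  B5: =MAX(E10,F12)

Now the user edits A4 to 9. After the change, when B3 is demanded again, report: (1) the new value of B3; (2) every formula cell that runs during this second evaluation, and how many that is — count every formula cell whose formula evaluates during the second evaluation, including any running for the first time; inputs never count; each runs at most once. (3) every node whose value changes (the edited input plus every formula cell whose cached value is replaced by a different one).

First demand of the output computes:
  C6 = ABS(-4) = 4
  F9 = 7 * -4 = -28
  E10 = MAX(4, -28) = 4
  C12 = -28 * 4 = -112
  G2 = MIN(0, -112) = -112
  B3 = -(-112) = 112

After the edit, cleaning proceeds:
  C6: a read changed (A4 -4->9) — executes, giving 9.
  F9: a read changed (A4 -4->9) — executes, giving 63.
  E10: a read changed (C6 4->9; F9 -28->63) — executes, giving 63.
  C12: a read changed (F9 -28->63; E10 4->63) — executes, giving 3969.
  G2: a read changed (C12 -112->3969) — executes, giving 0.
  B3: a read changed (G2 -112->0) — executes, giving 0.

Demanding B3 again yields 0.
6 formula cells run: B3, C6, C12, E10, F9, G2.
The nodes whose values change: A4, B3, C6, C12, E10, F9, G2.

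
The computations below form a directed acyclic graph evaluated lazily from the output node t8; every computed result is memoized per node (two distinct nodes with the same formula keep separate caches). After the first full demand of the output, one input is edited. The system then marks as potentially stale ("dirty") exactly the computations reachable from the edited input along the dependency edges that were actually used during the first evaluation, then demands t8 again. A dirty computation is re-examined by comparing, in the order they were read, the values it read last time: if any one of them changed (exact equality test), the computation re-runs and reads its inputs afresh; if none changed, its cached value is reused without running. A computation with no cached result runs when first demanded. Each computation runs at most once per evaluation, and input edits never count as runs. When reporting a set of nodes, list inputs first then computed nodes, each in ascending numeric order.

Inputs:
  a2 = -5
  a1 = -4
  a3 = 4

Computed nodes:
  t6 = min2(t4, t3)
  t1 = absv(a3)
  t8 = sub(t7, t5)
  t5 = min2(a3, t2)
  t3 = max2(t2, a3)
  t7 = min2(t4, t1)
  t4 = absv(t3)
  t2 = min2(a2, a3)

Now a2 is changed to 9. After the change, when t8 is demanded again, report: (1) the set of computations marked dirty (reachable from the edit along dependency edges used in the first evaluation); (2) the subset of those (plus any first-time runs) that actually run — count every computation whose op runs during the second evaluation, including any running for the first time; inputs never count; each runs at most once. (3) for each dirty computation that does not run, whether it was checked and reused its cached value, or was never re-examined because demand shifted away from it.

The edit dirties: t2, t3, t4, t5, t7, t8.
4 computations run: t2, t3, t5, t8.
Cache hits after checking: t4, t7.
Note where the cutoff bites: t4 is checked, finds nothing changed, and keeps its cache.

First demand of the output computes:
  t1 = absv(4) = 4
  t2 = min2(-5, 4) = -5
  t3 = max2(-5, 4) = 4
  t4 = absv(4) = 4
  t5 = min2(4, -5) = -5
  t7 = min2(4, 4) = 4
  t8 = sub(4, -5) = 9

After the edit, cleaning proceeds:
  t2: a read changed (a2 -5->9) — executes, giving 4.
  t3: a read changed (t2 -5->4) — executes, giving 4 — identical to its old value.
  t4: dirty, but its reads are unchanged (t3 unchanged); cached 4 stands.
  t5: a read changed (t2 -5->4) — executes, giving 4.
  t7: dirty, but its reads are unchanged (t4 unchanged, t1 unchanged); cached 4 stands.
  t8: a read changed (t5 -5->4) — executes, giving 0.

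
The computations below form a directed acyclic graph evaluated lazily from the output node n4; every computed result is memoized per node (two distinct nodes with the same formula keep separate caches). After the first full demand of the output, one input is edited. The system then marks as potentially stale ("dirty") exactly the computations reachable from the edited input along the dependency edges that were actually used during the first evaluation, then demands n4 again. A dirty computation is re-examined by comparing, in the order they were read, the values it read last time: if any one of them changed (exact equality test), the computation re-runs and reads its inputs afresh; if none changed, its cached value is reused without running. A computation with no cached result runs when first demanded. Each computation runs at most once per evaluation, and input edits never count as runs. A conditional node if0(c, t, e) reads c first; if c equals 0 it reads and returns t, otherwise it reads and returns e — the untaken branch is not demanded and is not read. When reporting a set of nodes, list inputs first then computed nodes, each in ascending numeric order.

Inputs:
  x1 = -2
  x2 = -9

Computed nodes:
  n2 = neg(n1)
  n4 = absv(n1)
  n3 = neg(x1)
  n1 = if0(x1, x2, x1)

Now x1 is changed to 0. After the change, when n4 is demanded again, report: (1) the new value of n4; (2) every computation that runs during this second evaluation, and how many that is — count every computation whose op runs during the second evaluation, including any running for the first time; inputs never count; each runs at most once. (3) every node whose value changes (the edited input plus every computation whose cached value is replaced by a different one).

Demanding n4 again yields 9.
2 computations run: n1, n4.
The nodes whose values change: x1, n1, n4.

First demand of the output computes:
  n1 = if0(x1=-2 -> else branch x1) = -2
  n4 = absv(-2) = 2

After the edit, cleaning proceeds:
  n1: a read changed (x1 -2->0; x1 -2->0) — executes, giving -9.
  n4: a read changed (n1 -2->-9) — executes, giving 9.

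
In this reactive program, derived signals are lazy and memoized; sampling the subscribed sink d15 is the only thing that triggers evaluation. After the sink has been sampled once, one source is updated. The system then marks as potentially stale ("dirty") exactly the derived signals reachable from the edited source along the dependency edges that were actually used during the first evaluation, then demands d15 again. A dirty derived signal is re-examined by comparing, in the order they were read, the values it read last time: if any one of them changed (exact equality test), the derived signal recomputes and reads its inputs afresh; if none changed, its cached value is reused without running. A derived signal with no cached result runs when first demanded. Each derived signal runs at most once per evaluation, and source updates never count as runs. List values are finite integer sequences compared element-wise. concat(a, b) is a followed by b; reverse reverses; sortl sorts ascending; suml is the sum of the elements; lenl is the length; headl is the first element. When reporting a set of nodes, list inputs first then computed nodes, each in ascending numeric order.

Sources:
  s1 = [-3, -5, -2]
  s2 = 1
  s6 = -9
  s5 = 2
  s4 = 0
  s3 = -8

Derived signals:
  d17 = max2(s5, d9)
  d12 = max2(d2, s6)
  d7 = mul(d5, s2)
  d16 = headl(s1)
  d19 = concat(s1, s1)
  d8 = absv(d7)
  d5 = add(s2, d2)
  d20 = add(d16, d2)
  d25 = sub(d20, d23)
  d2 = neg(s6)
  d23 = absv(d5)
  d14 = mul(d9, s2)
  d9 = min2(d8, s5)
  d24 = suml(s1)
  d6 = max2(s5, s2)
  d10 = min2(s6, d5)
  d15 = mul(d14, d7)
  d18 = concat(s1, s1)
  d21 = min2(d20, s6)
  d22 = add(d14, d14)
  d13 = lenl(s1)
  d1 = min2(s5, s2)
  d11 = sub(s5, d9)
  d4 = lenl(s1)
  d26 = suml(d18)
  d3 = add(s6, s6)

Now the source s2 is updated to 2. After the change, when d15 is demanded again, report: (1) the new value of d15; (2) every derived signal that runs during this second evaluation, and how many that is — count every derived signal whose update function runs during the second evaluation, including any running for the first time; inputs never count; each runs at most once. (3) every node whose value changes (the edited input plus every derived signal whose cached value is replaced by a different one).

First demand of the output computes:
  d2 = neg(-9) = 9
  d5 = add(1, 9) = 10
  d7 = mul(10, 1) = 10
  d8 = absv(10) = 10
  d9 = min2(10, 2) = 2
  d14 = mul(2, 1) = 2
  d15 = mul(2, 10) = 20

After the edit, cleaning proceeds:
  d5: a read changed (s2 1->2) — executes, giving 11.
  d7: a read changed (d5 10->11; s2 1->2) — executes, giving 22.
  d8: a read changed (d7 10->22) — executes, giving 22.
  d9: a read changed (d8 10->22) — executes, giving 2 — identical to its old value.
  d14: a read changed (s2 1->2) — executes, giving 4.
  d15: a read changed (d14 2->4; d7 10->22) — executes, giving 88.

Demanding d15 again yields 88.
6 derived signals run: d5, d7, d8, d9, d14, d15.
The nodes whose values change: s2, d5, d7, d8, d14, d15.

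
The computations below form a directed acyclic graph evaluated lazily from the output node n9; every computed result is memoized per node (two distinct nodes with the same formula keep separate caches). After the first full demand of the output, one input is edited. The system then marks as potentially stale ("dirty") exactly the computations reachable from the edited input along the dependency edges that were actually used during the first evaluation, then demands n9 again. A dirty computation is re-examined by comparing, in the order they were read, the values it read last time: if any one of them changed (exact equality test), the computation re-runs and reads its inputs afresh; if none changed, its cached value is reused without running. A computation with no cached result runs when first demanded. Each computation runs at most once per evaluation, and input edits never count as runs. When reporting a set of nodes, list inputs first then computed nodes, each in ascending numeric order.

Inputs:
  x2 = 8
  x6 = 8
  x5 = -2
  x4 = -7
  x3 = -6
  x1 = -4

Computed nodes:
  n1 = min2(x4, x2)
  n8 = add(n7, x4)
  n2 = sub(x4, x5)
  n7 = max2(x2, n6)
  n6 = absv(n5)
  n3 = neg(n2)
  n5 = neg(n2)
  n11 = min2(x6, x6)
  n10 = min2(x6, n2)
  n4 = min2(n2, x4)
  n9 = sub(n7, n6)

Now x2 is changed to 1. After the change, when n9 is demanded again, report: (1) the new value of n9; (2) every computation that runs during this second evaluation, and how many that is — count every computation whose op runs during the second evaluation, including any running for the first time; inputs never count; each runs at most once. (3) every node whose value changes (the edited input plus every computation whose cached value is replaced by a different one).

First demand of the output computes:
  n2 = sub(-7, -2) = -5
  n5 = neg(-5) = 5
  n6 = absv(5) = 5
  n7 = max2(8, 5) = 8
  n9 = sub(8, 5) = 3

After the edit, cleaning proceeds:
  n7: a read changed (x2 8->1) — executes, giving 5.
  n9: a read changed (n7 8->5) — executes, giving 0.

Demanding n9 again yields 0.
2 computations run: n7, n9.
The nodes whose values change: x2, n7, n9.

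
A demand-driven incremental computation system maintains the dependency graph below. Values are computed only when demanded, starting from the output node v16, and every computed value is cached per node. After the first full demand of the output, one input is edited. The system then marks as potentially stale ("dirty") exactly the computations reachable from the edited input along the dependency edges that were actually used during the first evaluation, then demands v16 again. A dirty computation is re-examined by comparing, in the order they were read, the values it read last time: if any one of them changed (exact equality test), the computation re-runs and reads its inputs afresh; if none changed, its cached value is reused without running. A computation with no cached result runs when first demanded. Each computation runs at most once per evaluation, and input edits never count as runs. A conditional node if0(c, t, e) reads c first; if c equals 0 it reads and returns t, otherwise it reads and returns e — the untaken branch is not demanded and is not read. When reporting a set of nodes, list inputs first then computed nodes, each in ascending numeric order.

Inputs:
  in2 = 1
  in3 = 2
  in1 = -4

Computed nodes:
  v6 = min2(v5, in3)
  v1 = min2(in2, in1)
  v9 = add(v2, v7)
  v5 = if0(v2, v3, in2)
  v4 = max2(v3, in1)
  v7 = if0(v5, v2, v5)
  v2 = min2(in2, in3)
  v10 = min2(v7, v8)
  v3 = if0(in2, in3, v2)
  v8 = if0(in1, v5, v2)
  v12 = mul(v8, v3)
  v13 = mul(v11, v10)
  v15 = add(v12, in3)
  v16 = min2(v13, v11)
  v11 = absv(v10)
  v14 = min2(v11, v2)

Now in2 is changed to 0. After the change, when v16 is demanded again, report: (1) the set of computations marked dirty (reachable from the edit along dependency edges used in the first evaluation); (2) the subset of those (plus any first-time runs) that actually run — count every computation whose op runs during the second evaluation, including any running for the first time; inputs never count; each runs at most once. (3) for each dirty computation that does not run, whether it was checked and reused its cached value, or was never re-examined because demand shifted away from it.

Marked dirty: v2, v5, v7, v8, v10, v11, v13, v16.
Computations that run: v2, v3, v5, v7, v8, v10, v11, v13, v16 — 9 in total.
Every dirty computation ran.
Key observation: a condition flipped, so demand reaches new nodes — v3 runs for the first time.

First evaluation (everything demanded from the output):
  v2 = min2(1, 2) = 1
  v5 = if0(v2=1 -> else branch in2) = 1
  v7 = if0(v5=1 -> else branch v5) = 1
  v8 = if0(in1=-4 -> else branch v2) = 1
  v10 = min2(1, 1) = 1
  v11 = absv(1) = 1
  v13 = mul(1, 1) = 1
  v16 = min2(1, 1) = 1

Propagation after the edit:
  v2: runs — in2 1->0; result 0.
  v3: demanded for the first time — runs, produces 2.
  v5: runs — v2 1->0; in2 1->0; result 2.
  v7: runs — v5 1->2; v5 1->2; result 2.
  v8: runs — v2 1->0; result 0.
  v10: runs — v7 1->2; v8 1->0; result 0.
  v11: runs — v10 1->0; result 0.
  v13: runs — v11 1->0; v10 1->0; result 0.
  v16: runs — v13 1->0; v11 1->0; result 0.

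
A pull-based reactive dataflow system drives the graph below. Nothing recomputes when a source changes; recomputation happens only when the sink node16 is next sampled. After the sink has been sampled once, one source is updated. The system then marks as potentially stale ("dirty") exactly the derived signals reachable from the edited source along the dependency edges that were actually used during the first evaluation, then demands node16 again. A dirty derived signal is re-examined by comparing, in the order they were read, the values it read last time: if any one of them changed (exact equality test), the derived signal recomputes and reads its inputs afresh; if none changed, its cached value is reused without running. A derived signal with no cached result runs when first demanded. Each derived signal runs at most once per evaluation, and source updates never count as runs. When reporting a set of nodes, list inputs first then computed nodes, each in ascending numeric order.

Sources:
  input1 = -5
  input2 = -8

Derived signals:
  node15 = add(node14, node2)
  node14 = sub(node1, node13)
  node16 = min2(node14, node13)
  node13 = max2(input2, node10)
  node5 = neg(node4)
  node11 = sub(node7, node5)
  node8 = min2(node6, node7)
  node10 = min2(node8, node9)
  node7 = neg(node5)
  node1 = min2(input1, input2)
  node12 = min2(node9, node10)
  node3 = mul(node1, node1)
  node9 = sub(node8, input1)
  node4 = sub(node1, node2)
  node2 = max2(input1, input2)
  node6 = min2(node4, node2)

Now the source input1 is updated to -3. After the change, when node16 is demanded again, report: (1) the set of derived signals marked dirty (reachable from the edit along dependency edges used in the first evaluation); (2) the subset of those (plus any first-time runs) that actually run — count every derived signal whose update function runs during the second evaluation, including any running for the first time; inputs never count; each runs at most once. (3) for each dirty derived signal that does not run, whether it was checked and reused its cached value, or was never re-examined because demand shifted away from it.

Marked dirty: node1, node2, node4, node5, node6, node7, node8, node9, node10, node13, node14, node16.
Derived signals that run: node1, node2, node4, node5, node6, node7, node8, node9, node10 — 9 in total.
Checked but reused from cache: node13, node14, node16.
Key observation: the cutoff stops propagation at node13 — its inputs' values are unchanged, so it reuses its cache.

First evaluation (everything demanded from the output):
  node1 = min2(-5, -8) = -8
  node2 = max2(-5, -8) = -5
  node4 = sub(-8, -5) = -3
  node5 = neg(-3) = 3
  node6 = min2(-3, -5) = -5
  node7 = neg(3) = -3
  node8 = min2(-5, -3) = -5
  node9 = sub(-5, -5) = 0
  node10 = min2(-5, 0) = -5
  node13 = max2(-8, -5) = -5
  node14 = sub(-8, -5) = -3
  node16 = min2(-3, -5) = -5

Propagation after the edit:
  node1: runs — input1 -5->-3; result -8 (same value as before).
  node2: runs — input1 -5->-3; result -3.
  node4: runs — node2 -5->-3; result -5.
  node5: runs — node4 -3->-5; result 5.
  node6: runs — node4 -3->-5; node2 -5->-3; result -5 (same value as before).
  node7: runs — node5 3->5; result -5.
  node8: runs — node7 -3->-5; result -5 (same value as before).
  node9: runs — input1 -5->-3; result -2.
  node10: runs — node9 0->-2; result -5 (same value as before).
  node13: checked — values it read are unchanged (input2 unchanged, node10 unchanged); reused cached -5 without running.
  node14: checked — values it read are unchanged (node1 unchanged, node13 unchanged); reused cached -3 without running.
  node16: checked — values it read are unchanged (node14 unchanged, node13 unchanged); reused cached -5 without running.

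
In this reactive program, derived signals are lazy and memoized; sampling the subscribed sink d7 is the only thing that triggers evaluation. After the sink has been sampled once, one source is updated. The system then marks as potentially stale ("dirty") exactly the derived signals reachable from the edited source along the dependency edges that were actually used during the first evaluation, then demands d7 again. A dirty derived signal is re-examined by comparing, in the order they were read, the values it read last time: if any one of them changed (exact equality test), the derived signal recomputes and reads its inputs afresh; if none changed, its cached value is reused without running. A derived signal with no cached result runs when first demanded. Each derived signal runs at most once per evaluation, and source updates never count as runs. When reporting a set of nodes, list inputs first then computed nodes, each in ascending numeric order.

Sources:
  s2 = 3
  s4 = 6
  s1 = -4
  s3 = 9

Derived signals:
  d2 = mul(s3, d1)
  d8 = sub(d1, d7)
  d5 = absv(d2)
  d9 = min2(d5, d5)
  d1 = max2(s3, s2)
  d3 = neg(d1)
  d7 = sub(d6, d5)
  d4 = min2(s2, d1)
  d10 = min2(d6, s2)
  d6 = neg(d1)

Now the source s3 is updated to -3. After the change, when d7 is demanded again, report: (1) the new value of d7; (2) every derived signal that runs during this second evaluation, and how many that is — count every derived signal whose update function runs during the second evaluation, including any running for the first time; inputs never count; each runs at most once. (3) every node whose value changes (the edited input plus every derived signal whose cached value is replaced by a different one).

Demanding d7 again yields -12.
5 derived signals run: d1, d2, d5, d6, d7.
The nodes whose values change: s3, d1, d2, d5, d6, d7.

First demand of the output computes:
  d1 = max2(9, 3) = 9
  d2 = mul(9, 9) = 81
  d5 = absv(81) = 81
  d6 = neg(9) = -9
  d7 = sub(-9, 81) = -90

After the edit, cleaning proceeds:
  d1: a read changed (s3 9->-3) — executes, giving 3.
  d2: a read changed (s3 9->-3; d1 9->3) — executes, giving -9.
  d5: a read changed (d2 81->-9) — executes, giving 9.
  d6: a read changed (d1 9->3) — executes, giving -3.
  d7: a read changed (d6 -9->-3; d5 81->9) — executes, giving -12.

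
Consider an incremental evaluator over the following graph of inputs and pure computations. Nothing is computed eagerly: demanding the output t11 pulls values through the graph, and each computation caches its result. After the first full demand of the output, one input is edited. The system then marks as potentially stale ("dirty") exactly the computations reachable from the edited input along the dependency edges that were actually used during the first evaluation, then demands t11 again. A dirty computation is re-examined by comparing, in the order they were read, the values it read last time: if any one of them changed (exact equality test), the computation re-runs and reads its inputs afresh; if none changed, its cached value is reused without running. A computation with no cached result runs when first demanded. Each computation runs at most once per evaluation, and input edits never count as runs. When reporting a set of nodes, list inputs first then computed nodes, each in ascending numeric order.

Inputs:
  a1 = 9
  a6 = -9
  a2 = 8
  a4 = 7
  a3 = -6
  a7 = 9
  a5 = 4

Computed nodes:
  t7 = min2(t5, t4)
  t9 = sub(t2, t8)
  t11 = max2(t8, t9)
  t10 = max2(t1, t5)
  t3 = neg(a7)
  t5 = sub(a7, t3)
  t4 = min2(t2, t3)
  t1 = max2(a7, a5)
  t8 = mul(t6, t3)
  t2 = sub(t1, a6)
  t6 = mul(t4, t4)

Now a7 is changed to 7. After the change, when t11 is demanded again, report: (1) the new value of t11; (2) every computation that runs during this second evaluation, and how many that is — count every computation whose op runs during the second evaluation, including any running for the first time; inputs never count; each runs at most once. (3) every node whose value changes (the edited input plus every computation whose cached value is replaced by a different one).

Initial pass — values computed on the first demand:
  t1 = max2(9, 4) = 9
  t2 = sub(9, -9) = 18
  t3 = neg(9) = -9
  t4 = min2(18, -9) = -9
  t6 = mul(-9, -9) = 81
  t8 = mul(81, -9) = -729
  t9 = sub(18, -729) = 747
  t11 = max2(-729, 747) = 747

Second demand — change propagation:
  t1: re-runs because a7 9->7; new result 7.
  t2: re-runs because t1 9->7; new result 16.
  t3: re-runs because a7 9->7; new result -7.
  t4: re-runs because t2 18->16; t3 -9->-7; new result -7.
  t6: re-runs because t4 -9->-7; t4 -9->-7; new result 49.
  t8: re-runs because t6 81->49; t3 -9->-7; new result -343.
  t9: re-runs because t2 18->16; t8 -729->-343; new result 359.
  t11: re-runs because t8 -729->-343; t9 747->359; new result 359.

t11 now evaluates to 359.
Run set: t1, t2, t3, t4, t6, t8, t9, t11 (8 run).
Changed values: a7, t1, t2, t3, t4, t6, t8, t9, t11.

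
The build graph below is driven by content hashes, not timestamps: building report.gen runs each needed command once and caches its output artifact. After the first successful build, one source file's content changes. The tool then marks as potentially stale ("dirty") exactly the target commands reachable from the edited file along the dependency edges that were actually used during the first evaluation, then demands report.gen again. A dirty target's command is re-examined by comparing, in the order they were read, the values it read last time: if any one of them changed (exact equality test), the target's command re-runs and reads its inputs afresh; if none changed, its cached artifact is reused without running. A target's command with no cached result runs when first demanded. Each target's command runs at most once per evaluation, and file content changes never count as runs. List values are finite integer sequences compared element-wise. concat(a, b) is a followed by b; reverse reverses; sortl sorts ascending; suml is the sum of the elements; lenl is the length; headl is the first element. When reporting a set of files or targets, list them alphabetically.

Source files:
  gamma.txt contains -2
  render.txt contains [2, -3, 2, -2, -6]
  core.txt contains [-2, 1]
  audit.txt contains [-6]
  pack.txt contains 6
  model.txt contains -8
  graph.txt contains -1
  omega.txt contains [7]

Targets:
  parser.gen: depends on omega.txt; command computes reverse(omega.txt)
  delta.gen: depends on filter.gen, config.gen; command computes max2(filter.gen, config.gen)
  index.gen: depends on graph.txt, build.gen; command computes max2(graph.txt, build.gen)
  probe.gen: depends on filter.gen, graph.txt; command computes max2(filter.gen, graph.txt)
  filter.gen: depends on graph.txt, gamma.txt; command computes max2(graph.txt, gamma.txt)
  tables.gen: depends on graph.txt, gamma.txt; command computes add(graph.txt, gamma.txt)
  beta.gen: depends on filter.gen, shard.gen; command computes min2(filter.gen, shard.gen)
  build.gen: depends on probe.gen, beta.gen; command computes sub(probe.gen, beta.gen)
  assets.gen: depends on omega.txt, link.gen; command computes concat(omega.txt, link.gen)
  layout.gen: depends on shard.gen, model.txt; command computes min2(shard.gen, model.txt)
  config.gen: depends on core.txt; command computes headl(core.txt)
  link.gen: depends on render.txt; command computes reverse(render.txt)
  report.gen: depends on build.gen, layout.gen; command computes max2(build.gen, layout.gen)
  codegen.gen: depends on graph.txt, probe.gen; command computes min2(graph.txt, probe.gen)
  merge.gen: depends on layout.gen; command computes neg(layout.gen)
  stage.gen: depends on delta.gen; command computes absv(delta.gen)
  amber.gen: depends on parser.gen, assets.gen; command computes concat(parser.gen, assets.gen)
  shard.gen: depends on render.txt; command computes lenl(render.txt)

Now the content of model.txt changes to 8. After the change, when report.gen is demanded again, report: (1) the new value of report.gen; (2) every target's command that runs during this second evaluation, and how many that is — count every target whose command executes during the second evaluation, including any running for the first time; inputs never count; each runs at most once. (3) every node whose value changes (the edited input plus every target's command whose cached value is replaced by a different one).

report.gen now evaluates to 5.
Run set: layout.gen, report.gen (2 run).
Changed values: layout.gen, model.txt, report.gen.

Initial pass — values computed on the first demand:
  filter.gen = max2(-1, -2) = -1
  probe.gen = max2(-1, -1) = -1
  shard.gen = lenl([2, -3, 2, -2, -6]) = 5
  beta.gen = min2(-1, 5) = -1
  build.gen = sub(-1, -1) = 0
  layout.gen = min2(5, -8) = -8
  report.gen = max2(0, -8) = 0

Second demand — change propagation:
  layout.gen: re-runs because model.txt -8->8; new result 5.
  report.gen: re-runs because layout.gen -8->5; new result 5.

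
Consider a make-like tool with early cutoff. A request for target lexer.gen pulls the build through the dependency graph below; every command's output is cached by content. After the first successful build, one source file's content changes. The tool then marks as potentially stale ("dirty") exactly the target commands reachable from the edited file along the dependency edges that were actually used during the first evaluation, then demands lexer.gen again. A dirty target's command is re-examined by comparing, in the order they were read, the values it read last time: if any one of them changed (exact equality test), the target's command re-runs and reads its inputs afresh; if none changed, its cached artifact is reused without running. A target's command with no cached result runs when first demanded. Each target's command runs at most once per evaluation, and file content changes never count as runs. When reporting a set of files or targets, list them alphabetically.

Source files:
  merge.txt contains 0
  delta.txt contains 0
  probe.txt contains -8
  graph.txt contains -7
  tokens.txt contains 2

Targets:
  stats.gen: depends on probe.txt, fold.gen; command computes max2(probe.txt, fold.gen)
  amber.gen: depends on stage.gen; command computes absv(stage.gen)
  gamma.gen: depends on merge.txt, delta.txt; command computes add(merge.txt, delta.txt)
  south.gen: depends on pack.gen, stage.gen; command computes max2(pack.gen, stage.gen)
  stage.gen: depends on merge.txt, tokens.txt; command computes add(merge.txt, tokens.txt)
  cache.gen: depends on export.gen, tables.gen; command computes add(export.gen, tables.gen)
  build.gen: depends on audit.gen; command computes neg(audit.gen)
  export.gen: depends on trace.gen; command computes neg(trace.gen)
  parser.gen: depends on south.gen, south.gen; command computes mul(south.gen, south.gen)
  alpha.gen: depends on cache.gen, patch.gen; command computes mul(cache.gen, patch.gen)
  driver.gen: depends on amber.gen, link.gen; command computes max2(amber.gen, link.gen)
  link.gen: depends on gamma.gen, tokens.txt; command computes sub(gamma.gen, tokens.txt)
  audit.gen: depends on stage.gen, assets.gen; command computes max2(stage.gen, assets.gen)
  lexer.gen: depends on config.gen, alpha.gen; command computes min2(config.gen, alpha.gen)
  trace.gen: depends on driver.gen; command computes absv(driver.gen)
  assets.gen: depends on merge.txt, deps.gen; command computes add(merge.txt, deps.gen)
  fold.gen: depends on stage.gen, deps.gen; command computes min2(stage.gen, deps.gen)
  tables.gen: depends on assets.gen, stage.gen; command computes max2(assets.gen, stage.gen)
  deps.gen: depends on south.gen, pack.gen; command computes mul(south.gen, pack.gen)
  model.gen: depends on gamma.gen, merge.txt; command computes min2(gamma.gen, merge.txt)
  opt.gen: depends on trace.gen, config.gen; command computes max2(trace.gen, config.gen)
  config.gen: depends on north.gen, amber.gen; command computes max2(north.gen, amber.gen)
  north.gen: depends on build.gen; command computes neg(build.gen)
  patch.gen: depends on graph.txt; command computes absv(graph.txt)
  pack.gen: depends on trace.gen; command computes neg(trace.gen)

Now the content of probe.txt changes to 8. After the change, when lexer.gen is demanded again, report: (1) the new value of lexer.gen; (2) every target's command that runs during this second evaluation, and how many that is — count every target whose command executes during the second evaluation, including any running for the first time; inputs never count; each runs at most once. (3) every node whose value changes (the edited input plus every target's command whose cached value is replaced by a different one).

First demand of the output computes:
  gamma.gen = add(0, 0) = 0
  link.gen = sub(0, 2) = -2
  patch.gen = absv(-7) = 7
  stage.gen = add(0, 2) = 2
  amber.gen = absv(2) = 2
  driver.gen = max2(2, -2) = 2
  trace.gen = absv(2) = 2
  export.gen = neg(2) = -2
  pack.gen = neg(2) = -2
  south.gen = max2(-2, 2) = 2
  deps.gen = mul(2, -2) = -4
  assets.gen = add(0, -4) = -4
  audit.gen = max2(2, -4) = 2
  build.gen = neg(2) = -2
  north.gen = neg(-2) = 2
  config.gen = max2(2, 2) = 2
  tables.gen = max2(-4, 2) = 2
  cache.gen = add(-2, 2) = 0
  alpha.gen = mul(0, 7) = 0
  lexer.gen = min2(2, 0) = 0

After the edit, cleaning proceeds:
  probe.txt only reaches undemanded nodes; the second demand re-runs nothing.

Note the shortcut — probe.txt feeds only undemanded nodes, so no recomputation happens.

Demanding lexer.gen again yields 0.
0 target commands run: none.
The nodes whose values change: probe.txt.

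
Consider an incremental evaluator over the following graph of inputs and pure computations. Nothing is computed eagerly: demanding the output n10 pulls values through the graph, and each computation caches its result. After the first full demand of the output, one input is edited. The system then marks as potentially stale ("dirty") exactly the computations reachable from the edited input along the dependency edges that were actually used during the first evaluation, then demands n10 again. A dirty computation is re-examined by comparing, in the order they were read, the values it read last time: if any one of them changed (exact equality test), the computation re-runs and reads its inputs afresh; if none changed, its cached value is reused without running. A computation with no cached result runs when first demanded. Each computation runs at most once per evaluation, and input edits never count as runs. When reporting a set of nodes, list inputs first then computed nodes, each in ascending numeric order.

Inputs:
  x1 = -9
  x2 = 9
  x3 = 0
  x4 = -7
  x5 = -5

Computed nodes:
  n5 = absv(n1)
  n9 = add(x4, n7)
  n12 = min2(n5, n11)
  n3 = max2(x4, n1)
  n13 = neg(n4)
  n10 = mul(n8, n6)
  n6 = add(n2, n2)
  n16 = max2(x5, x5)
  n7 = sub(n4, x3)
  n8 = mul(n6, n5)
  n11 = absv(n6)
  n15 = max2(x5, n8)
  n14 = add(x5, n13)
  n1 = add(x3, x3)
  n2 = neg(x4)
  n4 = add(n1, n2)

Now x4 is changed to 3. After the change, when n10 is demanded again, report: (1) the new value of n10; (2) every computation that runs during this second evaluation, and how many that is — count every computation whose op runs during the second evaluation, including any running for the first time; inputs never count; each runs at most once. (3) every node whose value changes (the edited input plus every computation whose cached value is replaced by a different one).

Initial pass — values computed on the first demand:
  n1 = add(0, 0) = 0
  n2 = neg(-7) = 7
  n5 = absv(0) = 0
  n6 = add(7, 7) = 14
  n8 = mul(14, 0) = 0
  n10 = mul(0, 14) = 0

Second demand — change propagation:
  n2: re-runs because x4 -7->3; new result -3.
  n6: re-runs because n2 7->-3; n2 7->-3; new result -6.
  n8: re-runs because n6 14->-6; new result 0 (unchanged).
  n10: re-runs because n6 14->-6; new result 0 (unchanged).

n10 now evaluates to 0.
Run set: n2, n6, n8, n10 (4 run).
Changed values: x4, n2, n6.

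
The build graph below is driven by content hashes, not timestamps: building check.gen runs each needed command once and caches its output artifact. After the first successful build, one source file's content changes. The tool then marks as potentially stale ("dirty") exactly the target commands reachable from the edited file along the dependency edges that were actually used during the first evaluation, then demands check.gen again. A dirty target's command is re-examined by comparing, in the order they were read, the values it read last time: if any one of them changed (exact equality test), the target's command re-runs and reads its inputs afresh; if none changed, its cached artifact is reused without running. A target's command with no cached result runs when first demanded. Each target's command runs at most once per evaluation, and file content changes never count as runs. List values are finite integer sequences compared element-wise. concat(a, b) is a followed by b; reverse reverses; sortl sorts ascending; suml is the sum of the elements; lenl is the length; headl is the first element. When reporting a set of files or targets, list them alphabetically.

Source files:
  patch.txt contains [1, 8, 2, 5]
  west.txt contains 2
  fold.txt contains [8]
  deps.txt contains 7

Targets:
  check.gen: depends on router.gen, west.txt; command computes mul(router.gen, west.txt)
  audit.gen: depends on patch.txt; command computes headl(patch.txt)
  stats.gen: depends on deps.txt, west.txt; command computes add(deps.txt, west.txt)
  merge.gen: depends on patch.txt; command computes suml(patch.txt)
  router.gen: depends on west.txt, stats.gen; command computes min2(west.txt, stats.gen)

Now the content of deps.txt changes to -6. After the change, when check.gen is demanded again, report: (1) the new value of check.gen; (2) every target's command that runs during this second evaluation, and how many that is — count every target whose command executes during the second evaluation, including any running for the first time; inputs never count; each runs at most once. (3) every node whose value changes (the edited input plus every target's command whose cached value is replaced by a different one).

Initial pass — values computed on the first demand:
  stats.gen = add(7, 2) = 9
  router.gen = min2(2, 9) = 2
  check.gen = mul(2, 2) = 4

Second demand — change propagation:
  stats.gen: re-runs because deps.txt 7->-6; new result -4.
  router.gen: re-runs because stats.gen 9->-4; new result -4.
  check.gen: re-runs because router.gen 2->-4; new result -8.

check.gen now evaluates to -8.
Run set: check.gen, router.gen, stats.gen (3 run).
Changed values: check.gen, deps.txt, router.gen, stats.gen.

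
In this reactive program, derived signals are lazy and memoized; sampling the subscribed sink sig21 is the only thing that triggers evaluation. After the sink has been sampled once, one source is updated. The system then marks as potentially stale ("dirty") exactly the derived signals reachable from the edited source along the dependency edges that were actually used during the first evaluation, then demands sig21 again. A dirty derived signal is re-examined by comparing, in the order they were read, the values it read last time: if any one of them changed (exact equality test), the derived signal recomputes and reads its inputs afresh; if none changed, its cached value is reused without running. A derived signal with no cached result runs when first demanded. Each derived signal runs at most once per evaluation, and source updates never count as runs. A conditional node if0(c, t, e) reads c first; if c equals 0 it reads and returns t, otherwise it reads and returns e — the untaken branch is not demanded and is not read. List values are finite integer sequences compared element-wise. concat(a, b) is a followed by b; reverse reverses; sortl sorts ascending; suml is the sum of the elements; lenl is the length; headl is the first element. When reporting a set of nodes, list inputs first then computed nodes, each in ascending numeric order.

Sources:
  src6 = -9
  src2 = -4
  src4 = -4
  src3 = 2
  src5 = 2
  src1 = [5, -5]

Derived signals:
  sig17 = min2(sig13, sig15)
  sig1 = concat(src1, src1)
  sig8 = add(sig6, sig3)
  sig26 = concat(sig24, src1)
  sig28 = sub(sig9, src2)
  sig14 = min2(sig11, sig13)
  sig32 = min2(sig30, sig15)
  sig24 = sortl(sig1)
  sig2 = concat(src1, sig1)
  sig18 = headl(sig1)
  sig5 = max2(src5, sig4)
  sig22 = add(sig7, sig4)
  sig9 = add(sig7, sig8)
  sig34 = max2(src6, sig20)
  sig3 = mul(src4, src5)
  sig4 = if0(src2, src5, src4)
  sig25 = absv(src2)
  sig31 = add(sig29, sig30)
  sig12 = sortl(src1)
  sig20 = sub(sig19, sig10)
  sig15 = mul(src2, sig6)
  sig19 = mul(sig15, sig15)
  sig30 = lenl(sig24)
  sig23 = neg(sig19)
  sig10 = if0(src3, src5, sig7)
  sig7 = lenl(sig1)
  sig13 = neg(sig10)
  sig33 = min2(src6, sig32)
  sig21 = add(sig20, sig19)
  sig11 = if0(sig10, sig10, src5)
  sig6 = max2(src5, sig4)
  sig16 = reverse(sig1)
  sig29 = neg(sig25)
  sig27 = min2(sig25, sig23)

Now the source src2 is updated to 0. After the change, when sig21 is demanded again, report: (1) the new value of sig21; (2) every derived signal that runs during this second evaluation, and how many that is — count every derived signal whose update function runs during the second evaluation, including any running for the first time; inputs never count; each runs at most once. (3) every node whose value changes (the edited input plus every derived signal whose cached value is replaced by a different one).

First demand of the output computes:
  sig1 = concat([5, -5], [5, -5]) = [5, -5, 5, -5]
  sig4 = if0(src2=-4 -> else branch src4) = -4
  sig6 = max2(2, -4) = 2
  sig7 = lenl([5, -5, 5, -5]) = 4
  sig10 = if0(src3=2 -> else branch sig7) = 4
  sig15 = mul(-4, 2) = -8
  sig19 = mul(-8, -8) = 64
  sig20 = sub(64, 4) = 60
  sig21 = add(60, 64) = 124

After the edit, cleaning proceeds:
  sig4: a read changed (src2 -4->0) — executes, giving 2.
  sig6: a read changed (sig4 -4->2) — executes, giving 2 — identical to its old value.
  sig15: a read changed (src2 -4->0) — executes, giving 0.
  sig19: a read changed (sig15 -8->0; sig15 -8->0) — executes, giving 0.
  sig20: a read changed (sig19 64->0) — executes, giving -4.
  sig21: a read changed (sig20 60->-4; sig19 64->0) — executes, giving -4.

Demanding sig21 again yields -4.
6 derived signals run: sig4, sig6, sig15, sig19, sig20, sig21.
The nodes whose values change: src2, sig4, sig15, sig19, sig20, sig21.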